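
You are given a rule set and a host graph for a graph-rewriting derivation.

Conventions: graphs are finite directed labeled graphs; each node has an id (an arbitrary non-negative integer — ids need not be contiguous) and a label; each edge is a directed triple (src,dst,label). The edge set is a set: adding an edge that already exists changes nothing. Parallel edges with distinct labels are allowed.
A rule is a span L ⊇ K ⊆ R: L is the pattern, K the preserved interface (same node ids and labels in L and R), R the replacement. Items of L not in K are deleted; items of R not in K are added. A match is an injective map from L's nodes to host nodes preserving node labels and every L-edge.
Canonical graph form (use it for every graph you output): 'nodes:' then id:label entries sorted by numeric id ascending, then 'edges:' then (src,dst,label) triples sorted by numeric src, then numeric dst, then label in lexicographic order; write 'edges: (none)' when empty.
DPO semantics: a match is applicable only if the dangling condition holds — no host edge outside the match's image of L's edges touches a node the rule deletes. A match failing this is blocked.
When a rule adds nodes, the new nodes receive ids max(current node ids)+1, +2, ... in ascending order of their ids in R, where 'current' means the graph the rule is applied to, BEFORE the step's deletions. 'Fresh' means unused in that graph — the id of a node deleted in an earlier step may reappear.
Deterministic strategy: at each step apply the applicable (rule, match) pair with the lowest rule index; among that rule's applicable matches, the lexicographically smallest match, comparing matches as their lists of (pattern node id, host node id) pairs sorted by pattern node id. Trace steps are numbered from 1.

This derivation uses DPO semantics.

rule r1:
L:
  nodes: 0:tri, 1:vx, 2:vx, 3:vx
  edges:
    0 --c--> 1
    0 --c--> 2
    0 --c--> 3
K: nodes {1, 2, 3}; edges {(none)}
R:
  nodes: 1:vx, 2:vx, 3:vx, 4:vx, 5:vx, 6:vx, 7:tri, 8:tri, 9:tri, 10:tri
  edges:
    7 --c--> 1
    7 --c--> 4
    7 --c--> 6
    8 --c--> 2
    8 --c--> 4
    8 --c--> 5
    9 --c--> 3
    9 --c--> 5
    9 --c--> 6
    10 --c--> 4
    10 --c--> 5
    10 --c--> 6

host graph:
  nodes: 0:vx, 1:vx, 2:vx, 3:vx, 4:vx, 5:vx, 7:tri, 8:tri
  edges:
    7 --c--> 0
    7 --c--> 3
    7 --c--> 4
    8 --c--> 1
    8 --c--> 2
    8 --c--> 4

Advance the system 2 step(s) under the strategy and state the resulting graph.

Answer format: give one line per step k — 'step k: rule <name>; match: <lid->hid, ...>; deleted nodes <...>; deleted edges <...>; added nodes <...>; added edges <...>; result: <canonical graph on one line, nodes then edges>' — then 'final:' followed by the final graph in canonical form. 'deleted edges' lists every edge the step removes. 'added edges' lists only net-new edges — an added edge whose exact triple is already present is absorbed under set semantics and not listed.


step 1: rule r1; match: 0->7, 1->0, 2->3, 3->4; deleted nodes 7; deleted edges (7,0,c); (7,3,c); (7,4,c); added nodes 9, 10, 11, 12, 13, 14, 15; added edges (12,0,c); (12,9,c); (12,11,c); (13,3,c); (13,9,c); (13,10,c); (14,4,c); (14,10,c); (14,11,c); (15,9,c); (15,10,c); (15,11,c); result: nodes: 0:vx, 1:vx, 2:vx, 3:vx, 4:vx, 5:vx, 8:tri, 9:vx, 10:vx, 11:vx, 12:tri, 13:tri, 14:tri, 15:tri edges: (8,1,c); (8,2,c); (8,4,c); (12,0,c); (12,9,c); (12,11,c); (13,3,c); (13,9,c); (13,10,c); (14,4,c); (14,10,c); (14,11,c); (15,9,c); (15,10,c); (15,11,c)
step 2: rule r1; match: 0->8, 1->1, 2->2, 3->4; deleted nodes 8; deleted edges (8,1,c); (8,2,c); (8,4,c); added nodes 16, 17, 18, 19, 20, 21, 22; added edges (19,1,c); (19,16,c); (19,18,c); (20,2,c); (20,16,c); (20,17,c); (21,4,c); (21,17,c); (21,18,c); (22,16,c); (22,17,c); (22,18,c); result: nodes: 0:vx, 1:vx, 2:vx, 3:vx, 4:vx, 5:vx, 9:vx, 10:vx, 11:vx, 12:tri, 13:tri, 14:tri, 15:tri, 16:vx, 17:vx, 18:vx, 19:tri, 20:tri, 21:tri, 22:tri edges: (12,0,c); (12,9,c); (12,11,c); (13,3,c); (13,9,c); (13,10,c); (14,4,c); (14,10,c); (14,11,c); (15,9,c); (15,10,c); (15,11,c); (19,1,c); (19,16,c); (19,18,c); (20,2,c); (20,16,c); (20,17,c); (21,4,c); (21,17,c); (21,18,c); (22,16,c); (22,17,c); (22,18,c)
final:
nodes: 0:vx, 1:vx, 2:vx, 3:vx, 4:vx, 5:vx, 9:vx, 10:vx, 11:vx, 12:tri, 13:tri, 14:tri, 15:tri, 16:vx, 17:vx, 18:vx, 19:tri, 20:tri, 21:tri, 22:tri
edges: (12,0,c); (12,9,c); (12,11,c); (13,3,c); (13,9,c); (13,10,c); (14,4,c); (14,10,c); (14,11,c); (15,9,c); (15,10,c); (15,11,c); (19,1,c); (19,16,c); (19,18,c); (20,2,c); (20,16,c); (20,17,c); (21,4,c); (21,17,c); (21,18,c); (22,16,c); (22,17,c); (22,18,c)


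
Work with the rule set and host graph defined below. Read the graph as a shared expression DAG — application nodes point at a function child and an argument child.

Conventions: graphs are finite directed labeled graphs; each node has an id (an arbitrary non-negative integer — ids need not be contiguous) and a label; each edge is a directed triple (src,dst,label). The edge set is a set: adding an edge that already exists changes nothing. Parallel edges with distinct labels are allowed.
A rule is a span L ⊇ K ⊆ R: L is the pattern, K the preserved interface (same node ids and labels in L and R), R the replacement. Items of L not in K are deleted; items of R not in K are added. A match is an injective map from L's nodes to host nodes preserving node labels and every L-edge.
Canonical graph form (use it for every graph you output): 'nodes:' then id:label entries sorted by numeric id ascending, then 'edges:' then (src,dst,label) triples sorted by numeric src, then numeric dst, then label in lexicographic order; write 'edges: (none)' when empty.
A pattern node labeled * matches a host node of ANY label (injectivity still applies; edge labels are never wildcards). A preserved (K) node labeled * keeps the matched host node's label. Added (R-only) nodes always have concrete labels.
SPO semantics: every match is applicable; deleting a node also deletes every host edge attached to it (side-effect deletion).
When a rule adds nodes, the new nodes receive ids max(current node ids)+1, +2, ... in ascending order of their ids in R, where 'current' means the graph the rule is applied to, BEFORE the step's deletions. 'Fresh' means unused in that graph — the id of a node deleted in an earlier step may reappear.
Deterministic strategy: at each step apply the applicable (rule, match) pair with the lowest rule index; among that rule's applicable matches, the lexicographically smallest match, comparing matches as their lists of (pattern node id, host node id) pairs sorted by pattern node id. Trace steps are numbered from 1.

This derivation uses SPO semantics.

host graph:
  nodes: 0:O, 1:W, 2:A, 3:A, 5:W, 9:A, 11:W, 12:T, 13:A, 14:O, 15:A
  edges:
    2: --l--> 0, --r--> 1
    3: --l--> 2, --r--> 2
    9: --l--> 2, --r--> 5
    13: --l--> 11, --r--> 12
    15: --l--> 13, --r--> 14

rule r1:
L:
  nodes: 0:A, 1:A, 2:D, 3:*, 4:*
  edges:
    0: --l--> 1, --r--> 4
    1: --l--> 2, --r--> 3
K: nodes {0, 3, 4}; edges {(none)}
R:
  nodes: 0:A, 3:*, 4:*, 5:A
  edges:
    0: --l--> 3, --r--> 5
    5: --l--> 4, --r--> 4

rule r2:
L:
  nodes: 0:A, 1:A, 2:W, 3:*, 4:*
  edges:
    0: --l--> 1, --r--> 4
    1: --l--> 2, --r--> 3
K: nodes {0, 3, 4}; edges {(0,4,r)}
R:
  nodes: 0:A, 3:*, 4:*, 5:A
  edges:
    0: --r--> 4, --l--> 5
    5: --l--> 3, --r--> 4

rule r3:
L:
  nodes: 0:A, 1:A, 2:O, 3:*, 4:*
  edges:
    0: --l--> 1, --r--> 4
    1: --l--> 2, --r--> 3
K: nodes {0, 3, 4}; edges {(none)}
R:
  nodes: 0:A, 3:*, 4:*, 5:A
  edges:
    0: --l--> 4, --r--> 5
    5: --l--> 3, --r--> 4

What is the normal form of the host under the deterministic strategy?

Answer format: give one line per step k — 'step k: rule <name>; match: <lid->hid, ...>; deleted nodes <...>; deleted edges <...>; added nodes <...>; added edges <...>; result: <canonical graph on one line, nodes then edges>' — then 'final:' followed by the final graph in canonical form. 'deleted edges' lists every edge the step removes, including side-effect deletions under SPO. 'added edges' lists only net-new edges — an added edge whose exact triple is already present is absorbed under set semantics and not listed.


step 1: rule r2; match: 0->15, 1->13, 2->11, 3->12, 4->14; deleted nodes 11, 13; deleted edges (13,11,l); (13,12,r); (15,13,l); added nodes 16; added edges (15,16,l); (16,12,l); (16,14,r); result: nodes: 0:O, 1:W, 2:A, 3:A, 5:W, 9:A, 12:T, 14:O, 15:A, 16:A edges: (2,0,l); (2,1,r); (3,2,l); (3,2,r); (9,2,l); (9,5,r); (15,14,r); (15,16,l); (16,12,l); (16,14,r)
step 2: rule r3; match: 0->9, 1->2, 2->0, 3->1, 4->5; deleted nodes 0, 2; deleted edges (2,0,l); (2,1,r); (3,2,l); (3,2,r); (9,2,l); (9,5,r); added nodes 17; added edges (9,5,l); (9,17,r); (17,1,l); (17,5,r); result: nodes: 1:W, 3:A, 5:W, 9:A, 12:T, 14:O, 15:A, 16:A, 17:A edges: (9,5,l); (9,17,r); (15,14,r); (15,16,l); (16,12,l); (16,14,r); (17,1,l); (17,5,r)
final:
nodes: 1:W, 3:A, 5:W, 9:A, 12:T, 14:O, 15:A, 16:A, 17:A
edges: (9,5,l); (9,17,r); (15,14,r); (15,16,l); (16,12,l); (16,14,r); (17,1,l); (17,5,r)


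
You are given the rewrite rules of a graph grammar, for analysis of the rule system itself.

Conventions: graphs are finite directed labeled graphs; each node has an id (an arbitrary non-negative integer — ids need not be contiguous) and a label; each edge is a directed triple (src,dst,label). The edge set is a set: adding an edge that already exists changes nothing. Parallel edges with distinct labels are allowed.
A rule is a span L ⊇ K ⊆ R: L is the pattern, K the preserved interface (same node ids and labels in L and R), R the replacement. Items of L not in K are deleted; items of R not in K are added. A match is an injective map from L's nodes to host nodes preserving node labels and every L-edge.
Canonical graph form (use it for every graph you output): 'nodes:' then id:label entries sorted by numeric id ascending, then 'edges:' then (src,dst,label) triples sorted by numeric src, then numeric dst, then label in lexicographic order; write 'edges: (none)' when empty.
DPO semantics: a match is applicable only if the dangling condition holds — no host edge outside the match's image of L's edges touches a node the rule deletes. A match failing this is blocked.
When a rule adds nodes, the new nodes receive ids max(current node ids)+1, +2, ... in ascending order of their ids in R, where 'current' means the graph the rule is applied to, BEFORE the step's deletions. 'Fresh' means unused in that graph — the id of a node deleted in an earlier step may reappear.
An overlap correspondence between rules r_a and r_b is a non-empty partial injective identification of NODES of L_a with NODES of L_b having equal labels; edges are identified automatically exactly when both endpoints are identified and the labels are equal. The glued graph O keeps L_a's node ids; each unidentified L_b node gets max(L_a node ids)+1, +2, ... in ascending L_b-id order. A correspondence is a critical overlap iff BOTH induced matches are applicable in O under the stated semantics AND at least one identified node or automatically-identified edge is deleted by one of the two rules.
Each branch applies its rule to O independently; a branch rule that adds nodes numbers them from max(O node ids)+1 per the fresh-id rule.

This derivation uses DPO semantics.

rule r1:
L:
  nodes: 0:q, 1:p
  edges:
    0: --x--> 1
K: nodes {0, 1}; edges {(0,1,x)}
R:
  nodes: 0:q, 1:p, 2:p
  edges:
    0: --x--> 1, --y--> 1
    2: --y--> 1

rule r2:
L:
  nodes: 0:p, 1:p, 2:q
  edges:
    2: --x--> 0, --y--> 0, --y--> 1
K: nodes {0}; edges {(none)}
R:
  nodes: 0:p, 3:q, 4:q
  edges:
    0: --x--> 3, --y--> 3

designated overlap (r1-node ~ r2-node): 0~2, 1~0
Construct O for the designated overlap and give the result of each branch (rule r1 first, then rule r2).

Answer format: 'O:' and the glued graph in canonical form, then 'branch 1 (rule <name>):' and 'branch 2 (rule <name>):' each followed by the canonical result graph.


O:
nodes: 0:q, 1:p, 2:p
edges: (0,1,x); (0,1,y); (0,2,y)
branch 1 (rule r1):
nodes: 0:q, 1:p, 2:p, 3:p
edges: (0,1,x); (0,1,y); (0,2,y); (3,1,y)
branch 2 (rule r2):
nodes: 1:p, 3:q, 4:q
edges: (1,3,x); (1,3,y)


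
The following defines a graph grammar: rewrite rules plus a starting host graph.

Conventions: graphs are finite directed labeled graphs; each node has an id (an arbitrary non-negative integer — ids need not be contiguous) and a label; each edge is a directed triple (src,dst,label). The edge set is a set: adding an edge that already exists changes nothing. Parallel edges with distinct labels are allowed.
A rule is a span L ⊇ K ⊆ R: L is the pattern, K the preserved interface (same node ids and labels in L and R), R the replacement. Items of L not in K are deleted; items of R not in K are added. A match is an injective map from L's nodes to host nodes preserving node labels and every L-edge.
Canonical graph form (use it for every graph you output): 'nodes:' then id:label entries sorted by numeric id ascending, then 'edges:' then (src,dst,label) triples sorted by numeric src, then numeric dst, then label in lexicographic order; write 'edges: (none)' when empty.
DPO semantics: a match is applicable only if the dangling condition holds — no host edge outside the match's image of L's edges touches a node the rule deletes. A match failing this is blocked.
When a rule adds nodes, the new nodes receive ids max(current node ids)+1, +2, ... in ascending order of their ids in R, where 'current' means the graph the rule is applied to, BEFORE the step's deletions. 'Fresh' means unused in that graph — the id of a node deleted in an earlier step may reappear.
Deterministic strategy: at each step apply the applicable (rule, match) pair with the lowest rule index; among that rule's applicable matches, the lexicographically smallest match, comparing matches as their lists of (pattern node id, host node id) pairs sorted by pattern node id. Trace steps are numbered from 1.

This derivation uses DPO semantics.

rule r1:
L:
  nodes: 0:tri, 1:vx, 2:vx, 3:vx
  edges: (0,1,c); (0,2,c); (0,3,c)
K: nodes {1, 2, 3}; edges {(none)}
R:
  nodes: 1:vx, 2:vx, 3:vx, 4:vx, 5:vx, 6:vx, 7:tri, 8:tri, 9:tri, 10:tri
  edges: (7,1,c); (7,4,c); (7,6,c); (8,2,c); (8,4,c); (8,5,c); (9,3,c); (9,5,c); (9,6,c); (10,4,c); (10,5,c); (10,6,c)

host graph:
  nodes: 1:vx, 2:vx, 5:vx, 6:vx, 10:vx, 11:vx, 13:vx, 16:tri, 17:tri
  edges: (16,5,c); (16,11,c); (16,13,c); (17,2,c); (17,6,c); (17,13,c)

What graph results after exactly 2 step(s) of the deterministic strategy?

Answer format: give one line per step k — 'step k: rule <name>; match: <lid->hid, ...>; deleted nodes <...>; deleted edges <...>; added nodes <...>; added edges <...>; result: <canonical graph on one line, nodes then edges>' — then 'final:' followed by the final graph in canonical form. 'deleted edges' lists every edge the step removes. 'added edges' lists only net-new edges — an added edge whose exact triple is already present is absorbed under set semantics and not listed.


step 1: rule r1; match: 0->16, 1->5, 2->11, 3->13; deleted nodes 16; deleted edges (16,5,c); (16,11,c); (16,13,c); added nodes 18, 19, 20, 21, 22, 23, 24; added edges (21,5,c); (21,18,c); (21,20,c); (22,11,c); (22,18,c); (22,19,c); (23,13,c); (23,19,c); (23,20,c); (24,18,c); (24,19,c); (24,20,c); result: nodes: 1:vx, 2:vx, 5:vx, 6:vx, 10:vx, 11:vx, 13:vx, 17:tri, 18:vx, 19:vx, 20:vx, 21:tri, 22:tri, 23:tri, 24:tri edges: (17,2,c); (17,6,c); (17,13,c); (21,5,c); (21,18,c); (21,20,c); (22,11,c); (22,18,c); (22,19,c); (23,13,c); (23,19,c); (23,20,c); (24,18,c); (24,19,c); (24,20,c)
step 2: rule r1; match: 0->17, 1->2, 2->6, 3->13; deleted nodes 17; deleted edges (17,2,c); (17,6,c); (17,13,c); added nodes 25, 26, 27, 28, 29, 30, 31; added edges (28,2,c); (28,25,c); (28,27,c); (29,6,c); (29,25,c); (29,26,c); (30,13,c); (30,26,c); (30,27,c); (31,25,c); (31,26,c); (31,27,c); result: nodes: 1:vx, 2:vx, 5:vx, 6:vx, 10:vx, 11:vx, 13:vx, 18:vx, 19:vx, 20:vx, 21:tri, 22:tri, 23:tri, 24:tri, 25:vx, 26:vx, 27:vx, 28:tri, 29:tri, 30:tri, 31:tri edges: (21,5,c); (21,18,c); (21,20,c); (22,11,c); (22,18,c); (22,19,c); (23,13,c); (23,19,c); (23,20,c); (24,18,c); (24,19,c); (24,20,c); (28,2,c); (28,25,c); (28,27,c); (29,6,c); (29,25,c); (29,26,c); (30,13,c); (30,26,c); (30,27,c); (31,25,c); (31,26,c); (31,27,c)
final:
nodes: 1:vx, 2:vx, 5:vx, 6:vx, 10:vx, 11:vx, 13:vx, 18:vx, 19:vx, 20:vx, 21:tri, 22:tri, 23:tri, 24:tri, 25:vx, 26:vx, 27:vx, 28:tri, 29:tri, 30:tri, 31:tri
edges: (21,5,c); (21,18,c); (21,20,c); (22,11,c); (22,18,c); (22,19,c); (23,13,c); (23,19,c); (23,20,c); (24,18,c); (24,19,c); (24,20,c); (28,2,c); (28,25,c); (28,27,c); (29,6,c); (29,25,c); (29,26,c); (30,13,c); (30,26,c); (30,27,c); (31,25,c); (31,26,c); (31,27,c)


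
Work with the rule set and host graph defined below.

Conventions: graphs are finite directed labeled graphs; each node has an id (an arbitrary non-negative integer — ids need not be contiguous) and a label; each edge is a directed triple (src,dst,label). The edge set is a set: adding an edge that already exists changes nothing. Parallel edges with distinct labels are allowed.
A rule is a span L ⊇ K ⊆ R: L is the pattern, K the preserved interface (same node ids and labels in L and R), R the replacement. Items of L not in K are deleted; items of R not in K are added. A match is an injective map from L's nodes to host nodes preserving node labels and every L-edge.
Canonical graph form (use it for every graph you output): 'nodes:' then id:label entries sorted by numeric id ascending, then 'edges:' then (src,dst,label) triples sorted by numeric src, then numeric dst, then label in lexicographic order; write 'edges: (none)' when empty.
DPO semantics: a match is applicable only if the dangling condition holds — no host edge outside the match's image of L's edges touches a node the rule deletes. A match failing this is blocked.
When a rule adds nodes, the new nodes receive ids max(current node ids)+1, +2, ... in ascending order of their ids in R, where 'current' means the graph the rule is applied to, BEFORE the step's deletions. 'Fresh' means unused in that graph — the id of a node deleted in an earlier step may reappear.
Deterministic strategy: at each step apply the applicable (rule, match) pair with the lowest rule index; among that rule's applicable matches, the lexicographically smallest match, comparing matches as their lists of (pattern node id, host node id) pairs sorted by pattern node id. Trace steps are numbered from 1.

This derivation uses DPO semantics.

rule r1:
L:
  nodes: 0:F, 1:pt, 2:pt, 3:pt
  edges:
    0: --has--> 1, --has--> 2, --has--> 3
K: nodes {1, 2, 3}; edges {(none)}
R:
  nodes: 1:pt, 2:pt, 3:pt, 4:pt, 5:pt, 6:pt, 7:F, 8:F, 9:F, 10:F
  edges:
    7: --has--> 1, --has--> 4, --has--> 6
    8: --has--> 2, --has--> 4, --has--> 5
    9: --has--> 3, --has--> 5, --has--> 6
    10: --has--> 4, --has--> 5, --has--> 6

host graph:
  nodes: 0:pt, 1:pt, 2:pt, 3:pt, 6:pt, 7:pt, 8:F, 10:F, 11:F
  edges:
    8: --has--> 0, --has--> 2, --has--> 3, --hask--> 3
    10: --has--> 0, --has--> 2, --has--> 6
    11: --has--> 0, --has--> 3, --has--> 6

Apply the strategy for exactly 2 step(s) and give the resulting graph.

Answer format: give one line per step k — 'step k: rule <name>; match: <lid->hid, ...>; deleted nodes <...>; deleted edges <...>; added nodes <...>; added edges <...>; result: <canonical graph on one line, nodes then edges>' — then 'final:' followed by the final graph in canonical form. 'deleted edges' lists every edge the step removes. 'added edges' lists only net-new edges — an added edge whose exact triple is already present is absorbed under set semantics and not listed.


step 1: rule r1; match: 0->10, 1->0, 2->2, 3->6; deleted nodes 10; deleted edges (10,0,has); (10,2,has); (10,6,has); added nodes 12, 13, 14, 15, 16, 17, 18; added edges (15,0,has); (15,12,has); (15,14,has); (16,2,has); (16,12,has); (16,13,has); (17,6,has); (17,13,has); (17,14,has); (18,12,has); (18,13,has); (18,14,has); result: nodes: 0:pt, 1:pt, 2:pt, 3:pt, 6:pt, 7:pt, 8:F, 11:F, 12:pt, 13:pt, 14:pt, 15:F, 16:F, 17:F, 18:F edges: (8,0,has); (8,2,has); (8,3,has); (8,3,hask); (11,0,has); (11,3,has); (11,6,has); (15,0,has); (15,12,has); (15,14,has); (16,2,has); (16,12,has); (16,13,has); (17,6,has); (17,13,has); (17,14,has); (18,12,has); (18,13,has); (18,14,has)
step 2: rule r1; match: 0->11, 1->0, 2->3, 3->6; deleted nodes 11; deleted edges (11,0,has); (11,3,has); (11,6,has); added nodes 19, 20, 21, 22, 23, 24, 25; added edges (22,0,has); (22,19,has); (22,21,has); (23,3,has); (23,19,has); (23,20,has); (24,6,has); (24,20,has); (24,21,has); (25,19,has); (25,20,has); (25,21,has); result: nodes: 0:pt, 1:pt, 2:pt, 3:pt, 6:pt, 7:pt, 8:F, 12:pt, 13:pt, 14:pt, 15:F, 16:F, 17:F, 18:F, 19:pt, 20:pt, 21:pt, 22:F, 23:F, 24:F, 25:F edges: (8,0,has); (8,2,has); (8,3,has); (8,3,hask); (15,0,has); (15,12,has); (15,14,has); (16,2,has); (16,12,has); (16,13,has); (17,6,has); (17,13,has); (17,14,has); (18,12,has); (18,13,has); (18,14,has); (22,0,has); (22,19,has); (22,21,has); (23,3,has); (23,19,has); (23,20,has); (24,6,has); (24,20,has); (24,21,has); (25,19,has); (25,20,has); (25,21,has)
final:
nodes: 0:pt, 1:pt, 2:pt, 3:pt, 6:pt, 7:pt, 8:F, 12:pt, 13:pt, 14:pt, 15:F, 16:F, 17:F, 18:F, 19:pt, 20:pt, 21:pt, 22:F, 23:F, 24:F, 25:F
edges: (8,0,has); (8,2,has); (8,3,has); (8,3,hask); (15,0,has); (15,12,has); (15,14,has); (16,2,has); (16,12,has); (16,13,has); (17,6,has); (17,13,has); (17,14,has); (18,12,has); (18,13,has); (18,14,has); (22,0,has); (22,19,has); (22,21,has); (23,3,has); (23,19,has); (23,20,has); (24,6,has); (24,20,has); (24,21,has); (25,19,has); (25,20,has); (25,21,has)


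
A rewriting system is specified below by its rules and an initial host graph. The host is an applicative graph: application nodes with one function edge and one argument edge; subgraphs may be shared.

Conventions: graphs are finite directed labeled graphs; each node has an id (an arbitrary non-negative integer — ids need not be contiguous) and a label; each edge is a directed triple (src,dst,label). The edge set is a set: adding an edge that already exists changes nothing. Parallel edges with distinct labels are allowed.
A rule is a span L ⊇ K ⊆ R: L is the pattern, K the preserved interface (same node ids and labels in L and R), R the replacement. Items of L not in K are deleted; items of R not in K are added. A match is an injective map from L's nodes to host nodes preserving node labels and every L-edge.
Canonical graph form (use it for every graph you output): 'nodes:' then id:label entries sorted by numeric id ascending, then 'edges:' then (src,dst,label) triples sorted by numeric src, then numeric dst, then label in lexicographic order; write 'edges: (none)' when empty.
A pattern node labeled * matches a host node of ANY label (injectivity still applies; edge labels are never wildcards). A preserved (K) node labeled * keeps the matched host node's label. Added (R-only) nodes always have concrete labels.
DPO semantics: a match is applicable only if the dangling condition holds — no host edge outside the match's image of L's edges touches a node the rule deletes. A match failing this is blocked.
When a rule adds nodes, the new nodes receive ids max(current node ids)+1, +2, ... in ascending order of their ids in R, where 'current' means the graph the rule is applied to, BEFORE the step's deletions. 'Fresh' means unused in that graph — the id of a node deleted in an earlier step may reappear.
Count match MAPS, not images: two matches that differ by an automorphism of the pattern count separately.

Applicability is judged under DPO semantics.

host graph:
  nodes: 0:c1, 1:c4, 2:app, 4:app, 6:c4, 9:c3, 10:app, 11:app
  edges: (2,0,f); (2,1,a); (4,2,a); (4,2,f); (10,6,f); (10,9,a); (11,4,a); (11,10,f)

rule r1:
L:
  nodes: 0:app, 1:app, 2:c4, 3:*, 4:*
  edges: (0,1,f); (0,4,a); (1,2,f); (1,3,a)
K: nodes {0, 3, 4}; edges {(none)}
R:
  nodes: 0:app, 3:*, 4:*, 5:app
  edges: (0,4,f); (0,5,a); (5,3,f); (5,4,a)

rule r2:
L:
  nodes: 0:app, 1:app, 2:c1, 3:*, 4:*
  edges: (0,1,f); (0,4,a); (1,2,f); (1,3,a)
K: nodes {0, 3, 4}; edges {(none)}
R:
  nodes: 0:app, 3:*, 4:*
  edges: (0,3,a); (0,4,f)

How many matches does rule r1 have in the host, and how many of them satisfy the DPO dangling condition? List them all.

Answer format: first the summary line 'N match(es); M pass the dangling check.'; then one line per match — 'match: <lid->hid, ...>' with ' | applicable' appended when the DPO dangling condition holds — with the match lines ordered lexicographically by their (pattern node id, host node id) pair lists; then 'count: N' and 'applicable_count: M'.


1 match(es); 1 pass the dangling check.
match: 0->11, 1->10, 2->6, 3->9, 4->4 | applicable
count: 1
applicable_count: 1


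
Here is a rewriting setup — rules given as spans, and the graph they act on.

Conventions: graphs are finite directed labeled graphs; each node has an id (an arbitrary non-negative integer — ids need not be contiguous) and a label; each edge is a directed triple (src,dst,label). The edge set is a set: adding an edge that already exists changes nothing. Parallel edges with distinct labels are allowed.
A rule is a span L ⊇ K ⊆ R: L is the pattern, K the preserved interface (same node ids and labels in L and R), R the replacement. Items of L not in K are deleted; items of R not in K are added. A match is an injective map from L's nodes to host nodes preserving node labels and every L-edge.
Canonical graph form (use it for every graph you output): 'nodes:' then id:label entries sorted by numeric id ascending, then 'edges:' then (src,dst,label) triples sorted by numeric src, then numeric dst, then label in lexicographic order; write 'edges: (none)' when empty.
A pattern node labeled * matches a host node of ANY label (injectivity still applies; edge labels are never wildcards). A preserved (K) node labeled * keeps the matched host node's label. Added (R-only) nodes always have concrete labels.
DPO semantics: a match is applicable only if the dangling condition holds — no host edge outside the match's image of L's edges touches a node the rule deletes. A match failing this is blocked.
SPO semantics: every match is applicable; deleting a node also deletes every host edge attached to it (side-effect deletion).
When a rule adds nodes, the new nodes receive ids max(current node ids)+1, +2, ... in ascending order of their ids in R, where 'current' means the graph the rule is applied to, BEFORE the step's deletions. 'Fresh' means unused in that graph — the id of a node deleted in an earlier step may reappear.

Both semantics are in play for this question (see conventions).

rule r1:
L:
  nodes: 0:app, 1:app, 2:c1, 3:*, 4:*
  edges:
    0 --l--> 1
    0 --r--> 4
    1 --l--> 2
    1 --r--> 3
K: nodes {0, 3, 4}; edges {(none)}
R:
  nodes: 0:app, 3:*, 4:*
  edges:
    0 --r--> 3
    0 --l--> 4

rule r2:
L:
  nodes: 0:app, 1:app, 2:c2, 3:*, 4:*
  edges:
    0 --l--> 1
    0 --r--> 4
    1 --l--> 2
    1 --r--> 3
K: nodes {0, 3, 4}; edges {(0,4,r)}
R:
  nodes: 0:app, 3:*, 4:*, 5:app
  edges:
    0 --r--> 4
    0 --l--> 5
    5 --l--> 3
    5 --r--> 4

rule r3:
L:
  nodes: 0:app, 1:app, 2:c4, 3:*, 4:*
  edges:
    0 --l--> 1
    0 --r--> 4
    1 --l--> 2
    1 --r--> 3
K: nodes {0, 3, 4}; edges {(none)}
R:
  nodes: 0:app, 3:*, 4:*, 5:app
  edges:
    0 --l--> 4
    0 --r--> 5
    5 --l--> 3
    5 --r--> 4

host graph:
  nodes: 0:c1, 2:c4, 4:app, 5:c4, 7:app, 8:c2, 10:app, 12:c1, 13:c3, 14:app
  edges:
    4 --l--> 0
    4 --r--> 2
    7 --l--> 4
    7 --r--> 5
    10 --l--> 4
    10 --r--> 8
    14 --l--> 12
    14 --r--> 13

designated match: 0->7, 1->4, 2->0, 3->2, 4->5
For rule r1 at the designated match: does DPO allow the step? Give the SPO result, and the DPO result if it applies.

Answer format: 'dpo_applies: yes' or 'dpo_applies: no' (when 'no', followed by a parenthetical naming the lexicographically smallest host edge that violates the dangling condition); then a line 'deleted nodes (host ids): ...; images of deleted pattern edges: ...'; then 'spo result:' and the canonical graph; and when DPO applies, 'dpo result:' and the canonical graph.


dpo_applies: no
(the rule deletes node 4, which keeps host edge (10,4,l) outside the match image — the dangling condition fails, DPO blocks; SPO proceeds and side-deletes such edges)
deleted nodes (host ids): 0, 4; images of deleted pattern edges: (4,0,l); (4,2,r); (7,4,l); (7,5,r)
spo result:
nodes: 2:c4, 5:c4, 7:app, 8:c2, 10:app, 12:c1, 13:c3, 14:app
edges: (7,2,r); (7,5,l); (10,8,r); (14,12,l); (14,13,r)


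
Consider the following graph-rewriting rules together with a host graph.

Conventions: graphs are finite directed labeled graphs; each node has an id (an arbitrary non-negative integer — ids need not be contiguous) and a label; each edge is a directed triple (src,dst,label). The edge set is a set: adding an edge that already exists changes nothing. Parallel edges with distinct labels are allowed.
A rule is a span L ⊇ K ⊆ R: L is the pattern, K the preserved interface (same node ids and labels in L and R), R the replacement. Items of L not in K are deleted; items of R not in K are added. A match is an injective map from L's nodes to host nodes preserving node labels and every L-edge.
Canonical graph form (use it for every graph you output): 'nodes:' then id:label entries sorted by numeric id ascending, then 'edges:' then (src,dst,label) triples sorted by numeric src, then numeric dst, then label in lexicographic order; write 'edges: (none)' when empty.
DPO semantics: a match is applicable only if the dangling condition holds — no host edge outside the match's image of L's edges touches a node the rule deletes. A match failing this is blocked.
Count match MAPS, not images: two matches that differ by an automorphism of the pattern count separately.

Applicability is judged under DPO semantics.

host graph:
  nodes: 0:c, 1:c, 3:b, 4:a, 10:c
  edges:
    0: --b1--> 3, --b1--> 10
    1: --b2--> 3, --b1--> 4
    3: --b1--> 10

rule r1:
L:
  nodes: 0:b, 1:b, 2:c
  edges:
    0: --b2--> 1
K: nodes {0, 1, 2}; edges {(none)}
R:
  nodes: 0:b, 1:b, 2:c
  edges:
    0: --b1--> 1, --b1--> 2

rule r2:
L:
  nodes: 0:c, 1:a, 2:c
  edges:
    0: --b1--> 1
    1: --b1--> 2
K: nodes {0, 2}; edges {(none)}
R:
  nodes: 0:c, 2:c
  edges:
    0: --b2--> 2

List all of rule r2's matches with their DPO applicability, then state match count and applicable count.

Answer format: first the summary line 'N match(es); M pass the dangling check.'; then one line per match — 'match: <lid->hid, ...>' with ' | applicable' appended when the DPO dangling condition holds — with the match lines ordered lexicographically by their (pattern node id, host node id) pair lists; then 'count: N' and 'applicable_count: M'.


0 match(es); 0 pass the dangling check.
count: 0
applicable_count: 0


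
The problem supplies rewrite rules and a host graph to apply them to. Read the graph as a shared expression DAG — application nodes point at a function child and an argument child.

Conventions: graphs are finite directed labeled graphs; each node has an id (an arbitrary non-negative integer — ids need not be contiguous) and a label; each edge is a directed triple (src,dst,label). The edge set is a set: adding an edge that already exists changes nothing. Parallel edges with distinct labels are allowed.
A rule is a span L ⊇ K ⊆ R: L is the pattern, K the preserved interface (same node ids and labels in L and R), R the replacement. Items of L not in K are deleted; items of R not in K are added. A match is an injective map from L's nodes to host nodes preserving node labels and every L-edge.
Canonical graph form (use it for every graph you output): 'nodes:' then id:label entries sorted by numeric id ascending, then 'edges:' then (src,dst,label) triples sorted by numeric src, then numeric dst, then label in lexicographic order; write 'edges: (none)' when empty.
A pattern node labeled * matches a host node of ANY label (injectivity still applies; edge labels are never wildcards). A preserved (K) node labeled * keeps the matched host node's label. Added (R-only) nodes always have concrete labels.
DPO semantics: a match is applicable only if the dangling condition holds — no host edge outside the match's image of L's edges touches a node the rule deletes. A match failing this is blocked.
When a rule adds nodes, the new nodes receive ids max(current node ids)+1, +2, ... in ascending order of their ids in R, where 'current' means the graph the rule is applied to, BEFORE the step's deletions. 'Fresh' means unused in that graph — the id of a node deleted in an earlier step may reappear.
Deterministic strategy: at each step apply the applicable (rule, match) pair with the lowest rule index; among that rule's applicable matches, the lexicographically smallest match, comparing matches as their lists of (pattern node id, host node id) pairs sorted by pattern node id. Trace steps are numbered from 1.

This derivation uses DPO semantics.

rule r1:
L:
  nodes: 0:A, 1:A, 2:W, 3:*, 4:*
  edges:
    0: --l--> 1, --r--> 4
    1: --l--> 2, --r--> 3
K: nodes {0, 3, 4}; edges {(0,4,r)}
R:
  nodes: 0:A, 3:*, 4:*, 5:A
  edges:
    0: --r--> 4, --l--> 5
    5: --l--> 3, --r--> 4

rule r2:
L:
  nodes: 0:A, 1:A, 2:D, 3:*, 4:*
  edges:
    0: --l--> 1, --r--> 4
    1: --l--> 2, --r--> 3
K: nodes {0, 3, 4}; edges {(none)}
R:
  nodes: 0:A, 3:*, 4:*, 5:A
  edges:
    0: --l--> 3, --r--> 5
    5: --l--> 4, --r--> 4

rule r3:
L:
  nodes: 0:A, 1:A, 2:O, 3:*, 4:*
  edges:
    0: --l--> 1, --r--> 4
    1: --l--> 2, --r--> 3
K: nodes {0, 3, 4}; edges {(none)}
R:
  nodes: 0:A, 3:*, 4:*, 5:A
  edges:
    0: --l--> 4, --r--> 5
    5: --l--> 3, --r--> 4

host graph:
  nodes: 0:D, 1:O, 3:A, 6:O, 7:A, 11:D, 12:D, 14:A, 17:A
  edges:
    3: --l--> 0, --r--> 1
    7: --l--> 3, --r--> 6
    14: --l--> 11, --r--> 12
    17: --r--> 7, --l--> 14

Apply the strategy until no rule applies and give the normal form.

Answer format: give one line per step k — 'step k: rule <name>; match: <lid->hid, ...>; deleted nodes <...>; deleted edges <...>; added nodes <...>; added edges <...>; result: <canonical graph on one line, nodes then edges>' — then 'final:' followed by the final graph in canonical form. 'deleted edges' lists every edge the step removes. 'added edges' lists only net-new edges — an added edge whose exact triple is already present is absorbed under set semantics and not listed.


step 1: rule r2; match: 0->7, 1->3, 2->0, 3->1, 4->6; deleted nodes 0, 3; deleted edges (3,0,l); (3,1,r); (7,3,l); (7,6,r); added nodes 18; added edges (7,1,l); (7,18,r); (18,6,l); (18,6,r); result: nodes: 1:O, 6:O, 7:A, 11:D, 12:D, 14:A, 17:A, 18:A edges: (7,1,l); (7,18,r); (14,11,l); (14,12,r); (17,7,r); (17,14,l); (18,6,l); (18,6,r)
step 2: rule r2; match: 0->17, 1->14, 2->11, 3->12, 4->7; deleted nodes 11, 14; deleted edges (14,11,l); (14,12,r); (17,7,r); (17,14,l); added nodes 19; added edges (17,12,l); (17,19,r); (19,7,l); (19,7,r); result: nodes: 1:O, 6:O, 7:A, 12:D, 17:A, 18:A, 19:A edges: (7,1,l); (7,18,r); (17,12,l); (17,19,r); (18,6,l); (18,6,r); (19,7,l); (19,7,r)
final:
nodes: 1:O, 6:O, 7:A, 12:D, 17:A, 18:A, 19:A
edges: (7,1,l); (7,18,r); (17,12,l); (17,19,r); (18,6,l); (18,6,r); (19,7,l); (19,7,r)


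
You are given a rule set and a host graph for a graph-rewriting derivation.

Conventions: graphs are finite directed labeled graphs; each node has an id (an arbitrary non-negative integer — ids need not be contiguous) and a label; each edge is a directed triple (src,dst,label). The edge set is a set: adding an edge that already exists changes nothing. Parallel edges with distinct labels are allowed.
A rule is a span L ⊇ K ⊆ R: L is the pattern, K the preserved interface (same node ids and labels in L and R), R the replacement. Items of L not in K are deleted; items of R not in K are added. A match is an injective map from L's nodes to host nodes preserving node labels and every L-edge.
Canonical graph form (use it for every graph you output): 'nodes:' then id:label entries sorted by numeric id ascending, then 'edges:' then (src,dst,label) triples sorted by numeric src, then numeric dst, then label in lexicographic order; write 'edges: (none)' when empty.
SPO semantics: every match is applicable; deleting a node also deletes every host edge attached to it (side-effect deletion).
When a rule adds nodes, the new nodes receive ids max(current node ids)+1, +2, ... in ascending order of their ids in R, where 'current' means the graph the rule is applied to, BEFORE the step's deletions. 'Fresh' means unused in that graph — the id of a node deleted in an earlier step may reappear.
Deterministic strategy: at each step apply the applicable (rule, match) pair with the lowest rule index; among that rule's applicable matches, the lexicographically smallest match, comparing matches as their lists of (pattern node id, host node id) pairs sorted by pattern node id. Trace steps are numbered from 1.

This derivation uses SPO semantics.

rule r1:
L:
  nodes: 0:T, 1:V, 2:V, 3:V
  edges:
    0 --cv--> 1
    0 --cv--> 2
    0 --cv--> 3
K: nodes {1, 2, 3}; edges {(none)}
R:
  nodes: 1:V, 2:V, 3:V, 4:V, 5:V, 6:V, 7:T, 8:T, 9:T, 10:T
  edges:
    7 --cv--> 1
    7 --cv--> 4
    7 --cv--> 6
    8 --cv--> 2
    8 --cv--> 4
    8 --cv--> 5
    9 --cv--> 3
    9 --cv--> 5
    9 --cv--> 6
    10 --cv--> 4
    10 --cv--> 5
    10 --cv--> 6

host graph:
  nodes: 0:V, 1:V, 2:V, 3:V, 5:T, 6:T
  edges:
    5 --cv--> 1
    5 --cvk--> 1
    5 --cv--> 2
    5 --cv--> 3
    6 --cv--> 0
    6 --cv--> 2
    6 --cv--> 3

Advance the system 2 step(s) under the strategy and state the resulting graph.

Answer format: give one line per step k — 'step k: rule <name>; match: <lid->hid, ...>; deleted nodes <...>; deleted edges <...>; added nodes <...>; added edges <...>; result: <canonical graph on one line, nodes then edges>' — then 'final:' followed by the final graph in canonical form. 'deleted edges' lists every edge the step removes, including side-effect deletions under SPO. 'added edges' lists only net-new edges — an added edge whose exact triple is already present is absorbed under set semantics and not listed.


step 1: rule r1; match: 0->5, 1->1, 2->2, 3->3; deleted nodes 5; deleted edges (5,1,cv); (5,1,cvk); (5,2,cv); (5,3,cv); added nodes 7, 8, 9, 10, 11, 12, 13; added edges (10,1,cv); (10,7,cv); (10,9,cv); (11,2,cv); (11,7,cv); (11,8,cv); (12,3,cv); (12,8,cv); (12,9,cv); (13,7,cv); (13,8,cv); (13,9,cv); result: nodes: 0:V, 1:V, 2:V, 3:V, 6:T, 7:V, 8:V, 9:V, 10:T, 11:T, 12:T, 13:T edges: (6,0,cv); (6,2,cv); (6,3,cv); (10,1,cv); (10,7,cv); (10,9,cv); (11,2,cv); (11,7,cv); (11,8,cv); (12,3,cv); (12,8,cv); (12,9,cv); (13,7,cv); (13,8,cv); (13,9,cv)
step 2: rule r1; match: 0->6, 1->0, 2->2, 3->3; deleted nodes 6; deleted edges (6,0,cv); (6,2,cv); (6,3,cv); added nodes 14, 15, 16, 17, 18, 19, 20; added edges (17,0,cv); (17,14,cv); (17,16,cv); (18,2,cv); (18,14,cv); (18,15,cv); (19,3,cv); (19,15,cv); (19,16,cv); (20,14,cv); (20,15,cv); (20,16,cv); result: nodes: 0:V, 1:V, 2:V, 3:V, 7:V, 8:V, 9:V, 10:T, 11:T, 12:T, 13:T, 14:V, 15:V, 16:V, 17:T, 18:T, 19:T, 20:T edges: (10,1,cv); (10,7,cv); (10,9,cv); (11,2,cv); (11,7,cv); (11,8,cv); (12,3,cv); (12,8,cv); (12,9,cv); (13,7,cv); (13,8,cv); (13,9,cv); (17,0,cv); (17,14,cv); (17,16,cv); (18,2,cv); (18,14,cv); (18,15,cv); (19,3,cv); (19,15,cv); (19,16,cv); (20,14,cv); (20,15,cv); (20,16,cv)
final:
nodes: 0:V, 1:V, 2:V, 3:V, 7:V, 8:V, 9:V, 10:T, 11:T, 12:T, 13:T, 14:V, 15:V, 16:V, 17:T, 18:T, 19:T, 20:T
edges: (10,1,cv); (10,7,cv); (10,9,cv); (11,2,cv); (11,7,cv); (11,8,cv); (12,3,cv); (12,8,cv); (12,9,cv); (13,7,cv); (13,8,cv); (13,9,cv); (17,0,cv); (17,14,cv); (17,16,cv); (18,2,cv); (18,14,cv); (18,15,cv); (19,3,cv); (19,15,cv); (19,16,cv); (20,14,cv); (20,15,cv); (20,16,cv)


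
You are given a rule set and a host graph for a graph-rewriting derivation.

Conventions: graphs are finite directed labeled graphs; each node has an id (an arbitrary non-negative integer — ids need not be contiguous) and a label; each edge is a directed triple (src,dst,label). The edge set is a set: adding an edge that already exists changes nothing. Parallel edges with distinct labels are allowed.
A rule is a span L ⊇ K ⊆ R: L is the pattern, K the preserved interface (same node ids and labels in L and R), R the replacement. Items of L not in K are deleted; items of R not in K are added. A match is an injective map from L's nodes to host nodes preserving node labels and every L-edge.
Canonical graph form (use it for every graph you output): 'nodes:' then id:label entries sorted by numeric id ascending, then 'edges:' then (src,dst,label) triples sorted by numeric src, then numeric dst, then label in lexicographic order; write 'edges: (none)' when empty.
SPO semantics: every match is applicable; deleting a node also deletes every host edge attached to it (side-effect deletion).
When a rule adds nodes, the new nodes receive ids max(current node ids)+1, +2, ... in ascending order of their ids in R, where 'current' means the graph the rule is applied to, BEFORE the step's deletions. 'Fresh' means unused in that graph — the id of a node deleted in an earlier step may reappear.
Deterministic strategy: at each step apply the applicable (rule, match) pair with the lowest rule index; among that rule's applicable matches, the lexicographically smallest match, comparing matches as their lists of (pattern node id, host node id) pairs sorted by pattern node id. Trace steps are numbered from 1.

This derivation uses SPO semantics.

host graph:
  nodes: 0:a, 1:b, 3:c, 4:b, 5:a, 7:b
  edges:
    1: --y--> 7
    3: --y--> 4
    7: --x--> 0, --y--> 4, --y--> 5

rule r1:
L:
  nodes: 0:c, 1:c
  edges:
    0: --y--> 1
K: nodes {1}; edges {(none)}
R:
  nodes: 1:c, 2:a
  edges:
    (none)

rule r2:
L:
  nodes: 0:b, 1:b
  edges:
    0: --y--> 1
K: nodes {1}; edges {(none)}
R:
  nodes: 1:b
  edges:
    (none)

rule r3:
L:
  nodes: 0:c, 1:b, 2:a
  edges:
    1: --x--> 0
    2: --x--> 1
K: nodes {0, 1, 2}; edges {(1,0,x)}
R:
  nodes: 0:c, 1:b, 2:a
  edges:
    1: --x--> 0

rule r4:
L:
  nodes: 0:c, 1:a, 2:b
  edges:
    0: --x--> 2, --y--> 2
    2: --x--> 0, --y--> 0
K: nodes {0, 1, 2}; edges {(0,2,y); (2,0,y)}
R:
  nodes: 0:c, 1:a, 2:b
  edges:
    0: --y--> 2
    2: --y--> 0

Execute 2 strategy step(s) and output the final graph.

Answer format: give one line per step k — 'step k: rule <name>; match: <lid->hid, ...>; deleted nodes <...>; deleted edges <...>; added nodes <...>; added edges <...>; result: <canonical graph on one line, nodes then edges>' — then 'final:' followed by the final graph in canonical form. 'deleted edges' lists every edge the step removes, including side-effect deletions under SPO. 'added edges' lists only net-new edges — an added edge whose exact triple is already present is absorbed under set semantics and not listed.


step 1: rule r2; match: 0->1, 1->7; deleted nodes 1; deleted edges (1,7,y); added nodes (none); added edges (none); result: nodes: 0:a, 3:c, 4:b, 5:a, 7:b edges: (3,4,y); (7,0,x); (7,4,y); (7,5,y)
step 2: rule r2; match: 0->7, 1->4; deleted nodes 7; deleted edges (7,0,x); (7,4,y); (7,5,y); added nodes (none); added edges (none); result: nodes: 0:a, 3:c, 4:b, 5:a edges: (3,4,y)
final:
nodes: 0:a, 3:c, 4:b, 5:a
edges: (3,4,y)
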